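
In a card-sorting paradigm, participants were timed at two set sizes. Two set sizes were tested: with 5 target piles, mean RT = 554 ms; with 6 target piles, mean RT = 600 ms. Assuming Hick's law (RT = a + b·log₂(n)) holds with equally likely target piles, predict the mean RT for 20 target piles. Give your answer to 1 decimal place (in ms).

903.8 ms

With log₂ n on the abscissa the relation is linear; from the two conditions:
  b = (600 − 554) / (log₂ 6 − log₂ 5) = 46 / (2.5850 − 2.3219) = 174.882 ms/bit
  a = 554 − 174.882 × 2.3219 = 147.936 ms
Then RT(20) = 147.936 + 174.882 × log₂ 20 = 147.936 + 174.882 × 4.3219 ≈ 903.764 ms.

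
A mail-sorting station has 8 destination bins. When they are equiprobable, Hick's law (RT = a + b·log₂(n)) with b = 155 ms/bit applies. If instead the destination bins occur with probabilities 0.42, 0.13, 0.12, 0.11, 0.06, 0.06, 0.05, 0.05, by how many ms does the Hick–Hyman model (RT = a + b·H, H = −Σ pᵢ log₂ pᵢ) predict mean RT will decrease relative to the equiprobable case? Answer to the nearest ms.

Equiprobable entropy H₀ = log₂ 8 = 3.0000 bits.
Skewed entropy H = −Σ pᵢ log₂ pᵢ = 2.5449 bits.
ΔRT = b·(H₀ − H) = 155 × 0.4551 = 70.54 ms.

71 ms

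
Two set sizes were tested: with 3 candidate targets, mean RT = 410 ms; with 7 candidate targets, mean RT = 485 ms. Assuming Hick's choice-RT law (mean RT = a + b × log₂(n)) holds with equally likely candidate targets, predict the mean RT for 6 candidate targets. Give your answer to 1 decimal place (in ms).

471.4 ms

Fit slope and intercept:
  b = (485 − 410) / (log₂ 7 − log₂ 3) = 75 / (2.8074 − 1.5850) = 61.355 ms/bit
  a = 410 − 61.355 × 1.5850 = 312.754 ms
Then RT(6) = 312.754 + 61.355 × log₂ 6 = 312.754 + 61.355 × 2.5850 ≈ 471.355 ms.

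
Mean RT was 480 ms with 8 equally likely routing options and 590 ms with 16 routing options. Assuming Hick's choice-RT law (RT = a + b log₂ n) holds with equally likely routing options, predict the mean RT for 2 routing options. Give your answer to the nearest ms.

260 ms

RT is linear in log₂ n, so two points fix the line:
  b = (590 − 480) / (log₂ 16 − log₂ 8) = 110 / (4 − 3) = 110 ms/bit
  a = 480 − 110 × 3 = 150 ms
Then RT(2) = 150 + 110 × log₂ 2 = 150 + 110 × 1 ≈ 260.000 ms.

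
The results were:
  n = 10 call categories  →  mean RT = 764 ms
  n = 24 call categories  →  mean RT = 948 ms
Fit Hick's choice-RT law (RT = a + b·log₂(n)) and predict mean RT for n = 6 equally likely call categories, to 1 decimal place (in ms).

656.6 ms

Fit slope and intercept:
  b = (948 − 764) / (log₂ 24 − log₂ 10) = 184 / (4.5850 − 3.3219) = 145.681 ms/bit
  a = 764 − 145.681 × 3.3219 = 280.058 ms
Then RT(6) = 280.058 + 145.681 × log₂ 6 = 280.058 + 145.681 × 2.5850 ≈ 656.638 ms.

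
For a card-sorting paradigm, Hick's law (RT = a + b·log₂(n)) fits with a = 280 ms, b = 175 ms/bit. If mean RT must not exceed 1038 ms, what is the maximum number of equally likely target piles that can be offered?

20

Set 280 + 175·log₂ n ≤ 1038 → log₂ n ≤ (1038 − 280)/175 = 4.3314.
So n ≤ 2^4.3314 = 20.132; the largest integer n is 20.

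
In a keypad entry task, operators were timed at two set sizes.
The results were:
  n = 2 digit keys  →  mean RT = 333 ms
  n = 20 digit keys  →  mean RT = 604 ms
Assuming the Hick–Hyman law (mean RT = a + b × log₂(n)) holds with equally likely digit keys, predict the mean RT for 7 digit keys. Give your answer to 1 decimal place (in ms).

480.4 ms

Solve the two-equation system in a and b:
  b = (604 − 333) / (log₂ 20 − log₂ 2) = 271 / (4.3219 − 1) = 81.579 ms/bit
  a = 333 − 81.579 × 1 = 251.421 ms
Then RT(7) = 251.421 + 81.579 × log₂ 7 = 251.421 + 81.579 × 2.8074 ≈ 480.442 ms.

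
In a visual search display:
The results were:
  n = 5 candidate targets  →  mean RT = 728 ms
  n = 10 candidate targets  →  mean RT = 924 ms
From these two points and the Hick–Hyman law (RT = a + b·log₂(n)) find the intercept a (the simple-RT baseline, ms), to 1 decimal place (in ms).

Slope: b = (924 − 728) / (log₂ 10 − log₂ 5) = 196/1.0000 = 196.000 ms/bit.
Intercept: a = 728 − 196.000·log₂(5) = 272.902 ms.

272.9 ms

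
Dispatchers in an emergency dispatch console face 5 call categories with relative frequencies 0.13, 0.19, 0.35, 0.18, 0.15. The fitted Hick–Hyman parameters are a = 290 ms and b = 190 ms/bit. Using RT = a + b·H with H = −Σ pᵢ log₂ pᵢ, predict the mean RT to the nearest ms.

H = 0.13·log₂(1/0.13) + 0.19·log₂(1/0.19) + 0.35·log₂(1/0.35) + 0.18·log₂(1/0.18) + 0.15·log₂(1/0.15) = 2.2238 bits.
RT = 290 + 190 × 2.2238 = 712.53 ms.

713 ms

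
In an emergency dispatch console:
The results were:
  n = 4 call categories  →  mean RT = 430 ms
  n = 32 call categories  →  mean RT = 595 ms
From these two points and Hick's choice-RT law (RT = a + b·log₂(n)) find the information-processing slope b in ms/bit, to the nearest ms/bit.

55 ms/bit

The slope on a log₂ axis is (595 − 430) / (5 − 2) = 55 ms/bit.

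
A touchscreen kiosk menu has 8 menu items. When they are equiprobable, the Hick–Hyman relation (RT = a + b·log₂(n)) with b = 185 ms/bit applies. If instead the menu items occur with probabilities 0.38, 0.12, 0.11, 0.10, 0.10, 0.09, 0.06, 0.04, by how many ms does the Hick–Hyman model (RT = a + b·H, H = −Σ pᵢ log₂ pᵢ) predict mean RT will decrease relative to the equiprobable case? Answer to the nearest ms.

Equiprobable entropy H₀ = log₂ 8 = 3.0000 bits.
Skewed entropy H = −Σ pᵢ log₂ pᵢ = 2.6541 bits.
ΔRT = b·(H₀ − H) = 185 × 0.3459 = 63.99 ms.

64 ms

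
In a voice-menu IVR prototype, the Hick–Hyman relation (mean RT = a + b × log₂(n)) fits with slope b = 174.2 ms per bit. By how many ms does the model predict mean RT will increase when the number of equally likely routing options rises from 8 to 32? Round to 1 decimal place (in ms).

348.4 ms

Only the slope matters, since a is common to both: ΔRT = b·log₂(n₂/n₁).
log₂(32) − log₂(8) = log₂(32/8) = log₂(4) = 2.
ΔRT = 174.2 × 2.0000 = 348.400 ms.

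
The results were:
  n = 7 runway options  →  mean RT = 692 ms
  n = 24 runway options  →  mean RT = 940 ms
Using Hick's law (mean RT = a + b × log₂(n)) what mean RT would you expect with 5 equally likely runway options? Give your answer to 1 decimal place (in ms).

Solve the two-equation system in a and b:
  b = (940 − 692) / (log₂ 24 − log₂ 7) = 248 / (4.5850 − 2.8074) = 139.513 ms/bit
  a = 692 − 139.513 × 2.8074 = 300.336 ms
Then RT(5) = 300.336 + 139.513 × log₂ 5 = 300.336 + 139.513 × 2.3219 ≈ 624.276 ms.

624.3 ms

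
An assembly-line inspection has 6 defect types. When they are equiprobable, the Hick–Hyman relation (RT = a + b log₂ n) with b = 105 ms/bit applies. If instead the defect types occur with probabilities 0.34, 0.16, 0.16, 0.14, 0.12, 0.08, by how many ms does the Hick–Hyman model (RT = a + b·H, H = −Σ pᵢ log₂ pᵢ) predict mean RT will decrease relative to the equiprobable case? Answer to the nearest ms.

Equiprobable entropy H₀ = log₂ 6 = 2.5850 bits.
Skewed entropy H = −Σ pᵢ log₂ pᵢ = 2.4309 bits.
ΔRT = b·(H₀ − H) = 105 × 0.1541 = 16.18 ms.

16 ms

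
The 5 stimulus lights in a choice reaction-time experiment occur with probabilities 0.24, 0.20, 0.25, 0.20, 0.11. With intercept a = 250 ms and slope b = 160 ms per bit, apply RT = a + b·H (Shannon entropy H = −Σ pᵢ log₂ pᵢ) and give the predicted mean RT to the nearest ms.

614 ms

H = 0.24·log₂(1/0.24) + 0.20·log₂(1/0.20) + 0.25·log₂(1/0.25) + 0.20·log₂(1/0.20) + 0.11·log₂(1/0.11) = 2.2732 bits.
RT = 250 + 160 × 2.2732 = 613.71 ms.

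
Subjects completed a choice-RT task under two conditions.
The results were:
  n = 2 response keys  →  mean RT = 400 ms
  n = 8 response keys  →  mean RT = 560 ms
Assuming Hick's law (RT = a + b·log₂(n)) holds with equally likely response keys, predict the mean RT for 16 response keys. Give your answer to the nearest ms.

640 ms

With log₂ n on the abscissa the relation is linear; from the two conditions:
  b = (560 − 400) / (log₂ 8 − log₂ 2) = 160 / (3 − 1) = 80 ms/bit
  a = 400 − 80 × 1 = 320 ms
Then RT(16) = 320 + 80 × log₂ 16 = 320 + 80 × 4 ≈ 640.000 ms.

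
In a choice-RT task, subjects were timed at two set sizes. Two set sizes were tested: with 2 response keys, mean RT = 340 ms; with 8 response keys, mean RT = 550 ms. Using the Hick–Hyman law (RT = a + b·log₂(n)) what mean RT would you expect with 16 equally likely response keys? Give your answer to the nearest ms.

655 ms

With log₂ n on the abscissa the relation is linear; from the two conditions:
  b = (550 − 340) / (log₂ 8 − log₂ 2) = 210 / (3 − 1) = 105 ms/bit
  a = 340 − 105 × 1 = 235 ms
Then RT(16) = 235 + 105 × log₂ 16 = 235 + 105 × 4 ≈ 655.000 ms.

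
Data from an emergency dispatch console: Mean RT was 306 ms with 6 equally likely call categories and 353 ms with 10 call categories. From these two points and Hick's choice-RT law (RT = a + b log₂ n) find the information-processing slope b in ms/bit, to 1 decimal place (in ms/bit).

63.8 ms/bit

Slope: b = (353 − 306) / (log₂ 10 − log₂ 6) = 47/0.7370 = 63.775 ms/bit.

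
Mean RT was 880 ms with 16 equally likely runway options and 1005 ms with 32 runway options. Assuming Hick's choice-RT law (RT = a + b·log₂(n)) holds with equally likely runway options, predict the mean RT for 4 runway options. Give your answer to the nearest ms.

630 ms

Fit slope and intercept:
  b = (1005 − 880) / (log₂ 32 − log₂ 16) = 125 / (5 − 4) = 125 ms/bit
  a = 880 − 125 × 4 = 380 ms
Then RT(4) = 380 + 125 × log₂ 4 = 380 + 125 × 2 ≈ 630.000 ms.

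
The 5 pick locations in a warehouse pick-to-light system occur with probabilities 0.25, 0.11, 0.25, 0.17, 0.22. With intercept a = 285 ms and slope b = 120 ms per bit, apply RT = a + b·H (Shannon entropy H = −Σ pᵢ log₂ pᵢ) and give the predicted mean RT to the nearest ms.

557 ms

H = 0.25·log₂(1/0.25) + 0.11·log₂(1/0.11) + 0.25·log₂(1/0.25) + 0.17·log₂(1/0.17) + 0.22·log₂(1/0.22) = 2.2654 bits.
RT = 285 + 120 × 2.2654 = 556.85 ms.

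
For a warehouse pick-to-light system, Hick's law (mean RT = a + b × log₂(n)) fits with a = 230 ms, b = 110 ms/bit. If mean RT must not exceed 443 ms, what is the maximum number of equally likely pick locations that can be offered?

110·log₂ n ≤ 443 − 230 = 213, giving log₂ n ≤ 1.9364 and n ≤ 3.827. The largest whole number is 3.

3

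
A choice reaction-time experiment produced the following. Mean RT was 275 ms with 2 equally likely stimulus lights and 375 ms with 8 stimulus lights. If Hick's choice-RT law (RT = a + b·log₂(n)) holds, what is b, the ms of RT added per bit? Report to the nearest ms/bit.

b = (RT₂ − RT₁)/(log₂ n₂ − log₂ n₁) = (375 − 275)/(3 − 1) = 50 ms/bit.

50 ms/bit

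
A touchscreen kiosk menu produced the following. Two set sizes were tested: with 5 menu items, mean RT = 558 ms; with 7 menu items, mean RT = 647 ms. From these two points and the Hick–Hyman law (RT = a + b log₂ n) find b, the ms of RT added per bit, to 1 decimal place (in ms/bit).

183.3 ms/bit

Slope: b = (647 − 558) / (log₂ 7 − log₂ 5) = 89/0.4854 = 183.344 ms/bit.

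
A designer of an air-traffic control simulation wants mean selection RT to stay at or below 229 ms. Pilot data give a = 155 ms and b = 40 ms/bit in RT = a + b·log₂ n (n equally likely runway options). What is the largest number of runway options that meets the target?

3

40·log₂ n ≤ 229 − 155 = 74, giving log₂ n ≤ 1.8500 and n ≤ 3.605. The largest whole number is 3.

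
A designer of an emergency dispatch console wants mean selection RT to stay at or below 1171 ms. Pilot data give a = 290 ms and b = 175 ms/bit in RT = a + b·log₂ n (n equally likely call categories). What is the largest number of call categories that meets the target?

Set 290 + 175·log₂ n ≤ 1171 → log₂ n ≤ (1171 − 290)/175 = 5.0343.
So n ≤ 2^5.0343 = 32.770; the largest integer n is 32.

32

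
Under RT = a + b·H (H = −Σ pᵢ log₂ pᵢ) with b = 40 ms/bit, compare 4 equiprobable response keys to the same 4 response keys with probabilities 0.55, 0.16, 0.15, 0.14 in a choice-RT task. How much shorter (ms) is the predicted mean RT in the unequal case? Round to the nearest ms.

The RT saving is b·ΔH. Equiprobable H₀ = log₂(4) = 2.0000 bits; with the given probabilities H = 1.7050 bits.
b·(H₀ − H) = 40 × (2.0000 − 1.7050) = 11.80 ms.

12 ms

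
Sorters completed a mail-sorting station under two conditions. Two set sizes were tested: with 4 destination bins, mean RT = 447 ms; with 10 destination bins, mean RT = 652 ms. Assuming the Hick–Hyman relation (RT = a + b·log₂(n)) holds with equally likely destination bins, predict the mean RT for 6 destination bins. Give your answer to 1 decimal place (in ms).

537.7 ms

With log₂ n on the abscissa the relation is linear; from the two conditions:
  b = (652 − 447) / (log₂ 10 − log₂ 4) = 205 / (3.3219 − 2) = 155.077 ms/bit
  a = 447 − 155.077 × 2 = 136.847 ms
Then RT(6) = 136.847 + 155.077 × log₂ 6 = 136.847 + 155.077 × 2.5850 ≈ 537.714 ms.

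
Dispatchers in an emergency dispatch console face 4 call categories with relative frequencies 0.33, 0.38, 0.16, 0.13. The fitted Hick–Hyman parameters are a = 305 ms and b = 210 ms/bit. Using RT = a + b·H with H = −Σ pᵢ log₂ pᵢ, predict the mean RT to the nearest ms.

Entropy contributions −pᵢ log₂ pᵢ: 0.5278, 0.5305, 0.4230, 0.3826; sum H = 1.8639 bits.
RT = a + bH = 305 + 210·1.8639 = 696.43 ms.

696 ms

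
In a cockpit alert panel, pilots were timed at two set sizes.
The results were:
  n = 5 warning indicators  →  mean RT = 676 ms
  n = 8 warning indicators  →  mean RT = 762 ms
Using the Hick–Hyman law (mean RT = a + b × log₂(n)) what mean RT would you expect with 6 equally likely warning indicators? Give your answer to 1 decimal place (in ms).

RT is linear in log₂ n, so two points fix the line:
  b = (762 − 676) / (log₂ 8 − log₂ 5) = 86 / (3 − 2.3219) = 126.830 ms/bit
  a = 676 − 126.830 × 2.3219 = 381.509 ms
Then RT(6) = 381.509 + 126.830 × log₂ 6 = 381.509 + 126.830 × 2.5850 ≈ 709.361 ms.

709.4 ms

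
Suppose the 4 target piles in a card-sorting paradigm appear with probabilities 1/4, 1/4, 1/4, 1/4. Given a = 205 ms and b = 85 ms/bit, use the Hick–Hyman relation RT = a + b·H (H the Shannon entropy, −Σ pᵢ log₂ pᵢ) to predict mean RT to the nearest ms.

H = −Σ pᵢ log₂ pᵢ = 0.25·2 + 0.25·2 + 0.25·2 + 0.25·2 = 2.000 bits.
RT = 205 + 85 × 2.000 = 375.00 ms.

375 ms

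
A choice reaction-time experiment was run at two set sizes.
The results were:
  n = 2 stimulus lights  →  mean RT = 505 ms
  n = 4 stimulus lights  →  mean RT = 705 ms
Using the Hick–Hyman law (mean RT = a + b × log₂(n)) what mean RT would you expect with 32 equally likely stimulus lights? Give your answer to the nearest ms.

1305 ms

Solve the two-equation system in a and b:
  b = (705 − 505) / (log₂ 4 − log₂ 2) = 200 / (2 − 1) = 200 ms/bit
  a = 505 − 200 × 1 = 305 ms
Then RT(32) = 305 + 200 × log₂ 32 = 305 + 200 × 5 ≈ 1305.000 ms.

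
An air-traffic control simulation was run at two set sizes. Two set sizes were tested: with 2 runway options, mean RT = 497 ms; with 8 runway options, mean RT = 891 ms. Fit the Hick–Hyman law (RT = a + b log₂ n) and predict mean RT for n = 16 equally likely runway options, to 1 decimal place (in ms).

1088.0 ms

Fit slope and intercept:
  b = (891 − 497) / (log₂ 8 − log₂ 2) = 394 / (3 − 1) = 197.000 ms/bit
  a = 497 − 197.000 × 1 = 300.000 ms
Then RT(16) = 300.000 + 197.000 × log₂ 16 = 300.000 + 197.000 × 4 ≈ 1088.000 ms.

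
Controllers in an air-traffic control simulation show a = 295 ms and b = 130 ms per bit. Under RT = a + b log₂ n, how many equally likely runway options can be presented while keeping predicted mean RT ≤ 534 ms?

Information budget: (534 − 295)/130 = 1.8385 bits, so n ≤ 2^1.8385 = 3.576 → at most 3.

3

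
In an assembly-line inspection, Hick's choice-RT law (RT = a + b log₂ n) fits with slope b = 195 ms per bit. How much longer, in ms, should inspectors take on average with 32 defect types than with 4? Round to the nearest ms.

585 ms

Only the slope matters, since a is common to both: ΔRT = b·log₂(n₂/n₁).
log₂(32) − log₂(4) = log₂(32/4) = log₂(8) = 3.
ΔRT = 195 × 3.0000 = 585.000 ms.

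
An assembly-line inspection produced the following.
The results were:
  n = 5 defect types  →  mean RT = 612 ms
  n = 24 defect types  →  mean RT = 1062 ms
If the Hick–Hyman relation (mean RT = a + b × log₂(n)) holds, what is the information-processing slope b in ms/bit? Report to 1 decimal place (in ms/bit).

198.8 ms/bit

The slope on a log₂ axis is (1062 − 612) / (4.5850 − 2.3219) = 198.848 ms/bit.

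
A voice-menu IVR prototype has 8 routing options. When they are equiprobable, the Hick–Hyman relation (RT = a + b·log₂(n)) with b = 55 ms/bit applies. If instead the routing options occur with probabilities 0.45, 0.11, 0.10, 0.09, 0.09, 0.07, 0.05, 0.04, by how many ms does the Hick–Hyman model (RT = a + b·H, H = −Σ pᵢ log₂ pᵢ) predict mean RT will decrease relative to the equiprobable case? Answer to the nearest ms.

Equiprobable entropy H₀ = log₂ 8 = 3.0000 bits.
Skewed entropy H = −Σ pᵢ log₂ pᵢ = 2.4966 bits.
ΔRT = b·(H₀ − H) = 55 × 0.5034 = 27.69 ms.

28 ms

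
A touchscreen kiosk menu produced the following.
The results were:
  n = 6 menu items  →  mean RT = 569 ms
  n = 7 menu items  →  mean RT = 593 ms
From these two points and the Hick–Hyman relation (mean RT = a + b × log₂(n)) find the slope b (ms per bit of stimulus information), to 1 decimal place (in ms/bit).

107.9 ms/bit

b = (RT₂ − RT₁)/(log₂ n₂ − log₂ n₁) = (593 − 569)/(2.8074 − 2.5850) = 107.917 ms/bit.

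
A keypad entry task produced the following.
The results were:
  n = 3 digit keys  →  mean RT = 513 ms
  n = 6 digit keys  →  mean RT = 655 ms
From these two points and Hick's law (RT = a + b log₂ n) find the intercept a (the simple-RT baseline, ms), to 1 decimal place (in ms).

287.9 ms

b = (RT₂ − RT₁)/(log₂ n₂ − log₂ n₁) = (655 − 513)/(2.5850 − 1.5850) = 142.000 ms/bit.
a = RT₁ − b·log₂ n₁ = 513 − 142.000 × 1.5850 = 287.935 ms.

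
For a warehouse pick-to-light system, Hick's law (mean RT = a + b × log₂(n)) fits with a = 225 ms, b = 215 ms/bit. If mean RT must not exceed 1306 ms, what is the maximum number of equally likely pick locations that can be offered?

32

Information budget: (1306 − 225)/215 = 5.0279 bits, so n ≤ 2^5.0279 = 32.625 → at most 32.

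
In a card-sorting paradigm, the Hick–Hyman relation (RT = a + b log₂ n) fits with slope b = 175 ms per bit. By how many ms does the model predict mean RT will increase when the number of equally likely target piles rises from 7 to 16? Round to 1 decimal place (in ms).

208.7 ms

Only the slope matters, since a is common to both: ΔRT = b·log₂(n₂/n₁).
log₂(16) − log₂(7) = 4 − 2.8074 = 1.1926.
ΔRT = 175 × 1.1926 = 208.713 ms.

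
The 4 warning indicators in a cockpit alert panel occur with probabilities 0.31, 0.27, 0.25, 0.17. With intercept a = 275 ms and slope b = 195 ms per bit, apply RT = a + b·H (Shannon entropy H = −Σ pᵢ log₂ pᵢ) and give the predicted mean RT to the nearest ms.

659 ms

H = 0.31·log₂(1/0.31) + 0.27·log₂(1/0.27) + 0.25·log₂(1/0.25) + 0.17·log₂(1/0.17) = 1.9684 bits.
RT = 275 + 195 × 1.9684 = 658.84 ms.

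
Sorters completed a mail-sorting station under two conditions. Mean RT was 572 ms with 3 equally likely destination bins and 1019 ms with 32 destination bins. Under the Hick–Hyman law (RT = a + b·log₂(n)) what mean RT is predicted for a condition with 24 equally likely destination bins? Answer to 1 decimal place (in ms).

964.7 ms

With log₂ n on the abscissa the relation is linear; from the two conditions:
  b = (1019 − 572) / (log₂ 32 − log₂ 3) = 447 / (5 − 1.5850) = 130.892 ms/bit
  a = 572 − 130.892 × 1.5850 = 364.542 ms
Then RT(24) = 364.542 + 130.892 × log₂ 24 = 364.542 + 130.892 × 4.5850 ≈ 964.675 ms.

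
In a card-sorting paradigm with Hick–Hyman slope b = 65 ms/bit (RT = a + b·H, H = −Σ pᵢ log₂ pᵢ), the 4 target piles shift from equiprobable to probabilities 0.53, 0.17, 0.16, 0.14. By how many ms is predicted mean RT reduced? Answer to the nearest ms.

17 ms

The RT saving is b·ΔH. Equiprobable H₀ = log₂(4) = 2.0000 bits; with the given probabilities H = 1.7402 bits.
b·(H₀ − H) = 65 × (2.0000 − 1.7402) = 16.89 ms.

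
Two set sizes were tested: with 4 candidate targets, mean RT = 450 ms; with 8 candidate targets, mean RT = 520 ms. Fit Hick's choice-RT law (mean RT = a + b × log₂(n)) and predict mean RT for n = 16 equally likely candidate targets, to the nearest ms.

590 ms

Solve the two-equation system in a and b:
  b = (520 − 450) / (log₂ 8 − log₂ 4) = 70 / (3 − 2) = 70 ms/bit
  a = 450 − 70 × 2 = 310 ms
Then RT(16) = 310 + 70 × log₂ 16 = 310 + 70 × 4 ≈ 590.000 ms.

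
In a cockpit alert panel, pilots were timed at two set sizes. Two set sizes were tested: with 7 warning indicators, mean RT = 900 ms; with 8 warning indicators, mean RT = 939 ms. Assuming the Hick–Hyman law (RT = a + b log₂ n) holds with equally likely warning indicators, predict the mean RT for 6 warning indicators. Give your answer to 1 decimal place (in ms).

855.0 ms

With log₂ n on the abscissa the relation is linear; from the two conditions:
  b = (939 − 900) / (log₂ 8 − log₂ 7) = 39 / (3 − 2.8074) = 202.445 ms/bit
  a = 900 − 202.445 × 2.8074 = 331.666 ms
Then RT(6) = 331.666 + 202.445 × log₂ 6 = 331.666 + 202.445 × 2.5850 ≈ 854.978 ms.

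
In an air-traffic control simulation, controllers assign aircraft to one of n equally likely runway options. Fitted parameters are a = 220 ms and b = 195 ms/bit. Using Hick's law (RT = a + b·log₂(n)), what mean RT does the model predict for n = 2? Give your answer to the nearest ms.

415 ms

log₂(2) = 1 bits, so RT = 220 + 195 × 1 ≈ 415.000 ms.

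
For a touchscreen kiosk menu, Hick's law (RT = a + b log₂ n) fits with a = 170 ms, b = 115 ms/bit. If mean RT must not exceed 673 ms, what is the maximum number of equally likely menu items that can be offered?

20

115·log₂ n ≤ 673 − 170 = 503, giving log₂ n ≤ 4.3739 and n ≤ 20.734. The largest whole number is 20.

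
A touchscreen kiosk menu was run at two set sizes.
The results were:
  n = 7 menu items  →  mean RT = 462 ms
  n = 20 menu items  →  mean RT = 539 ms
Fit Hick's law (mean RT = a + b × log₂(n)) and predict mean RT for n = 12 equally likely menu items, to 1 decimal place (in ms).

Fit slope and intercept:
  b = (539 − 462) / (log₂ 20 − log₂ 7) = 77 / (4.3219 − 2.8074) = 50.839 ms/bit
  a = 462 − 50.839 × 2.8074 = 319.276 ms
Then RT(12) = 319.276 + 50.839 × log₂ 12 = 319.276 + 50.839 × 3.5850 ≈ 501.533 ms.

501.5 ms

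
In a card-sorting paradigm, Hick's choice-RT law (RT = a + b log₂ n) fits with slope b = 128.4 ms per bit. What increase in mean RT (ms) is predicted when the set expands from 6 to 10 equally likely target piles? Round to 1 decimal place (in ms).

94.6 ms

ΔRT = (a + b log₂ n₂) − (a + b log₂ n₁) = b·(log₂ n₂ − log₂ n₁).
log₂(10) − log₂(6) = 3.3219 − 2.5850 = 0.7370.
ΔRT = 128.4 × 0.7370 = 94.626 ms.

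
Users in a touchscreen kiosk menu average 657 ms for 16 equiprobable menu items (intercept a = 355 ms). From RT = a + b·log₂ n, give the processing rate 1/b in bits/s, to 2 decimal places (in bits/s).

13.25 bits/s

Choice component = 657 − 355 = 302 ms over log₂(16) = 4 bits.
b = 302 / 4 = 75.500 ms/bit, so 1/b = 13.245 bits/s.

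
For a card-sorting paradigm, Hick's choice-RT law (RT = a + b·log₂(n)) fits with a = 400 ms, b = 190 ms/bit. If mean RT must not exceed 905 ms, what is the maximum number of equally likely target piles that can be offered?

6

Information budget: (905 − 400)/190 = 2.6579 bits, so n ≤ 2^2.6579 = 6.311 → at most 6.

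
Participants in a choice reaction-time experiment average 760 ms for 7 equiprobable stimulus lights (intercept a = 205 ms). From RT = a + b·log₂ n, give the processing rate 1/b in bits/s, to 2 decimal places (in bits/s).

5.06 bits/s

Choice component = 760 − 205 = 555 ms over log₂(7) = 2.8074 bits.
b = 555 / 2.8074 = 197.695 ms/bit, so 1/b = 5.058 bits/s.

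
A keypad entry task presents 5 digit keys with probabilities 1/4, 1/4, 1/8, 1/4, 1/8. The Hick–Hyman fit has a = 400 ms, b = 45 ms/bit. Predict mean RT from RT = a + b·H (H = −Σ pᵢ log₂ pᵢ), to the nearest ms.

501 ms

H = −Σ pᵢ log₂ pᵢ = 0.25·2 + 0.25·2 + 0.125·3 + 0.25·2 + 0.125·3 = 2.250 bits.
RT = 400 + 45 × 2.250 = 501.25 ms.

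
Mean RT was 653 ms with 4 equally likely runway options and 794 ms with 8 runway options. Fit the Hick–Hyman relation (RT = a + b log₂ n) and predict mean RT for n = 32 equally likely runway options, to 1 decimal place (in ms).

Fit slope and intercept:
  b = (794 − 653) / (log₂ 8 − log₂ 4) = 141 / (3 − 2) = 141.000 ms/bit
  a = 653 − 141.000 × 2 = 371.000 ms
Then RT(32) = 371.000 + 141.000 × log₂ 32 = 371.000 + 141.000 × 5 ≈ 1076.000 ms.

1076.0 ms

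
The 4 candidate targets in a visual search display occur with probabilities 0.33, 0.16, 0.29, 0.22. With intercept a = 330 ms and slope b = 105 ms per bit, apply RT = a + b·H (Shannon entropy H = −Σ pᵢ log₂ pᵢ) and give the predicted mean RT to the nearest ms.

H = 0.33·log₂(1/0.33) + 0.16·log₂(1/0.16) + 0.29·log₂(1/0.29) + 0.22·log₂(1/0.22) = 1.9493 bits.
RT = 330 + 105 × 1.9493 = 534.68 ms.

535 ms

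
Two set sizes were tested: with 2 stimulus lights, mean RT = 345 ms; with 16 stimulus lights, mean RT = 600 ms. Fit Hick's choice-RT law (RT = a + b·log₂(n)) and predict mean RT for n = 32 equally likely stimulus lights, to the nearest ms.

685 ms

RT is linear in log₂ n, so two points fix the line:
  b = (600 − 345) / (log₂ 16 − log₂ 2) = 255 / (4 − 1) = 85 ms/bit
  a = 345 − 85 × 1 = 260 ms
Then RT(32) = 260 + 85 × log₂ 32 = 260 + 85 × 5 ≈ 685.000 ms.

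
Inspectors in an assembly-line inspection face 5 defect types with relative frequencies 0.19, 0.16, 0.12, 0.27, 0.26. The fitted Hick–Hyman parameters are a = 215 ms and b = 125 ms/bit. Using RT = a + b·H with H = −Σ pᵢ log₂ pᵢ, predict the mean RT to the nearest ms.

H = 0.19·log₂(1/0.19) + 0.16·log₂(1/0.16) + 0.12·log₂(1/0.12) + 0.27·log₂(1/0.27) + 0.26·log₂(1/0.26) = 2.2606 bits.
RT = 215 + 125 × 2.2606 = 497.58 ms.

498 ms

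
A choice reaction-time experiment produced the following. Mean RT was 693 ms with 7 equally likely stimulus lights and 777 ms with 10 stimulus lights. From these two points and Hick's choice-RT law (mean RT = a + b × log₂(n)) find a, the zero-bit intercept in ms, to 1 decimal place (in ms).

234.7 ms

The slope on a log₂ axis is (777 − 693) / (3.3219 − 2.8074) = 163.242 ms/bit.
a = RT₁ − b·log₂ n₁ = 693 − 163.242 × 2.8074 = 234.722 ms.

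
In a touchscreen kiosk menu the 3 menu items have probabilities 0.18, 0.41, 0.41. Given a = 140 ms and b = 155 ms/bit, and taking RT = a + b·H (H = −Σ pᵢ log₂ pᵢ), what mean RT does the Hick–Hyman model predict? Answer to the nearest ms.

H = 0.18·log₂(1/0.18) + 0.41·log₂(1/0.41) + 0.41·log₂(1/0.41) = 1.5001 bits.
RT = 140 + 155 × 1.5001 = 372.51 ms.

373 ms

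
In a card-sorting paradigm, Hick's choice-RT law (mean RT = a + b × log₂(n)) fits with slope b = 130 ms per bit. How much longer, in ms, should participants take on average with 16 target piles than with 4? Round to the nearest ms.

260 ms

The intercept a cancels: ΔRT = b·(log₂ n₂ − log₂ n₁) = b·log₂(n₂/n₁).
log₂(16) − log₂(4) = log₂(16/4) = log₂(4) = 2.
ΔRT = 130 × 2.0000 = 260.000 ms.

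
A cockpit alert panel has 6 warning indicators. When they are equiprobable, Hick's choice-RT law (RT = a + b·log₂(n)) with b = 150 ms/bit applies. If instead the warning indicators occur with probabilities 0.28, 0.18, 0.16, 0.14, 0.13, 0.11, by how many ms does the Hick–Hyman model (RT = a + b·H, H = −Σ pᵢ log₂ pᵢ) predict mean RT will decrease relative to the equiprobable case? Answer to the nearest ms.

11 ms

The RT saving is b·ΔH. Equiprobable H₀ = log₂(6) = 2.5850 bits; with the given probabilities H = 2.5126 bits.
b·(H₀ − H) = 150 × (2.5850 − 2.5126) = 10.86 ms.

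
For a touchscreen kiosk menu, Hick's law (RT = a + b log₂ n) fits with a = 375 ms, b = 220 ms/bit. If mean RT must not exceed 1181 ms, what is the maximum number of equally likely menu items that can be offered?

Set 375 + 220·log₂ n ≤ 1181 → log₂ n ≤ (1181 − 375)/220 = 3.6636.
So n ≤ 2^3.6636 = 12.673; the largest integer n is 12.

12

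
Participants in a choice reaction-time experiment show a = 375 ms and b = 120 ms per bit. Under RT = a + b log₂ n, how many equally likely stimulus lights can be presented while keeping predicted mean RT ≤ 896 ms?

Information budget: (896 − 375)/120 = 4.3417 bits, so n ≤ 2^4.3417 = 20.276 → at most 20.

20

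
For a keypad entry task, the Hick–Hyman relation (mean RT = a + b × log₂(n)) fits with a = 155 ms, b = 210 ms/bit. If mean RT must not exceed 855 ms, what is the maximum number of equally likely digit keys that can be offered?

10

210·log₂ n ≤ 855 − 155 = 700, giving log₂ n ≤ 3.3333 and n ≤ 10.079. The largest whole number is 10.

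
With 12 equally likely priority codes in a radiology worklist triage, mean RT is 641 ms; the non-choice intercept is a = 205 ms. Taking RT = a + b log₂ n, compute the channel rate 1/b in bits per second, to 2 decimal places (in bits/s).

Choice component = 641 − 205 = 436 ms over log₂(12) = 3.5850 bits.
b = 436 / 3.5850 = 121.619 ms/bit, so 1/b = 8.222 bits/s.

8.22 bits/s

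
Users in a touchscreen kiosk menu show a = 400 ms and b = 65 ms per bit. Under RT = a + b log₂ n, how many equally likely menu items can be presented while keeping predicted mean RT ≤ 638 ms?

65·log₂ n ≤ 638 − 400 = 238, giving log₂ n ≤ 3.6615 and n ≤ 12.654. The largest whole number is 12.

12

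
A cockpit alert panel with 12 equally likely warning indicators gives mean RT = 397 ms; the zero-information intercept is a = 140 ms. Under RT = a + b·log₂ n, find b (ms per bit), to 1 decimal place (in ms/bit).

log₂(12) = 3.5850 bits.
b = (RT − a)/log₂ n = (397 − 140) / 3.5850 = 71.688 ms/bit.

71.7 ms/bit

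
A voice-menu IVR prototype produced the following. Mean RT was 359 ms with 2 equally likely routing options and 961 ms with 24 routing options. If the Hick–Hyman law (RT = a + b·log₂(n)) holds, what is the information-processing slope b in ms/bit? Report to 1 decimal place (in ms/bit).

167.9 ms/bit

The slope on a log₂ axis is (961 − 359) / (4.5850 − 1) = 167.924 ms/bit.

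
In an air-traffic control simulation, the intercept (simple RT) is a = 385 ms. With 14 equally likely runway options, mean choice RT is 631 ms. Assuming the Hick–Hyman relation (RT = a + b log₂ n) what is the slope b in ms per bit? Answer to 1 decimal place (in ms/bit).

64.6 ms/bit

log₂(14) = 3.8074 bits.
b = (RT − a)/log₂ n = (631 − 385) / 3.8074 = 64.612 ms/bit.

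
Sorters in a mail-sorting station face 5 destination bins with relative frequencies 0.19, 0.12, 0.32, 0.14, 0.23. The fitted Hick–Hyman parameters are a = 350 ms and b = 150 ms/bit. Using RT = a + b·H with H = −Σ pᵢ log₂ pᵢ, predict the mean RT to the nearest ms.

Entropy contributions −pᵢ log₂ pᵢ: 0.4552, 0.3671, 0.5260, 0.3971, 0.4877; sum H = 2.2331 bits.
RT = a + bH = 350 + 150·2.2331 = 684.97 ms.

685 ms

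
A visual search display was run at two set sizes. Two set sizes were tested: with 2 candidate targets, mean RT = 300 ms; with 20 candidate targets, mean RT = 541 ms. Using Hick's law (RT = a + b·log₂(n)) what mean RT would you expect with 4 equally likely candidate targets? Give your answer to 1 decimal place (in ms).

372.5 ms

With log₂ n on the abscissa the relation is linear; from the two conditions:
  b = (541 − 300) / (log₂ 20 − log₂ 2) = 241 / (4.3219 − 1) = 72.548 ms/bit
  a = 300 − 72.548 × 1 = 227.452 ms
Then RT(4) = 227.452 + 72.548 × log₂ 4 = 227.452 + 72.548 × 2 ≈ 372.548 ms.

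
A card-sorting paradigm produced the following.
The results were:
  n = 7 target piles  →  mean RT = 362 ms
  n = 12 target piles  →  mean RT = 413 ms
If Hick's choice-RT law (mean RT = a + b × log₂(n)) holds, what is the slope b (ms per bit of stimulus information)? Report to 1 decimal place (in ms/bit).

Slope: b = (413 − 362) / (log₂ 12 − log₂ 7) = 51/0.7776 = 65.586 ms/bit.

65.6 ms/bit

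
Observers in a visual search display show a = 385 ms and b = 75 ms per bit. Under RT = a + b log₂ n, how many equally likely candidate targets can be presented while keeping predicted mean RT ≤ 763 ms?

32

Information budget: (763 − 385)/75 = 5.0400 bits, so n ≤ 2^5.0400 = 32.900 → at most 32.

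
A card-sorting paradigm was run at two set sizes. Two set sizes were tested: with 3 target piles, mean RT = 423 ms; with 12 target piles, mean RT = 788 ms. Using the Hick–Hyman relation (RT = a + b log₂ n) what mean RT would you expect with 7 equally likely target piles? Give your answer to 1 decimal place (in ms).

646.1 ms

RT is linear in log₂ n, so two points fix the line:
  b = (788 − 423) / (log₂ 12 − log₂ 3) = 365 / (3.5850 − 1.5850) = 182.500 ms/bit
  a = 423 − 182.500 × 1.5850 = 133.744 ms
Then RT(7) = 133.744 + 182.500 × log₂ 7 = 133.744 + 182.500 × 2.8074 ≈ 646.087 ms.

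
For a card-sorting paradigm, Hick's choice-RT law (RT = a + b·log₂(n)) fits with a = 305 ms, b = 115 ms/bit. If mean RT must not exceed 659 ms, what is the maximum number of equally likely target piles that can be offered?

115·log₂ n ≤ 659 − 305 = 354, giving log₂ n ≤ 3.0783 and n ≤ 8.446. The largest whole number is 8.

8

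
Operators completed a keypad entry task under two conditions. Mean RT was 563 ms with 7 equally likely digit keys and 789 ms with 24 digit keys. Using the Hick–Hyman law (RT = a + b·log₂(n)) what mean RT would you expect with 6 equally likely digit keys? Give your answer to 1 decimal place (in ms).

534.7 ms

RT is linear in log₂ n, so two points fix the line:
  b = (789 − 563) / (log₂ 24 − log₂ 7) = 226 / (4.5850 − 2.8074) = 127.137 ms/bit
  a = 563 − 127.137 × 2.8074 = 206.081 ms
Then RT(6) = 206.081 + 127.137 × log₂ 6 = 206.081 + 127.137 × 2.5850 ≈ 534.726 ms.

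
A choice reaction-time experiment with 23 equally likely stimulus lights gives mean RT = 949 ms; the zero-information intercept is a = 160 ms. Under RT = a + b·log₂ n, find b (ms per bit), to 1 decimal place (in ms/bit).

23 alternatives carry log₂ 23 = 4.5236 bits; the choice cost is 949 − 160 = 789 ms, so b = 789/4.5236 = 174.420 ms/bit.

174.4 ms/bit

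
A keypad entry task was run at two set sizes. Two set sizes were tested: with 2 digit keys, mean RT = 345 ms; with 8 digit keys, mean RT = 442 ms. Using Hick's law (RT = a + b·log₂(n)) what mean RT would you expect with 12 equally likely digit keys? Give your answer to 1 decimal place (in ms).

470.4 ms

With log₂ n on the abscissa the relation is linear; from the two conditions:
  b = (442 − 345) / (log₂ 8 − log₂ 2) = 97 / (3 − 1) = 48.500 ms/bit
  a = 345 − 48.500 × 1 = 296.500 ms
Then RT(12) = 296.500 + 48.500 × log₂ 12 = 296.500 + 48.500 × 3.5850 ≈ 470.371 ms.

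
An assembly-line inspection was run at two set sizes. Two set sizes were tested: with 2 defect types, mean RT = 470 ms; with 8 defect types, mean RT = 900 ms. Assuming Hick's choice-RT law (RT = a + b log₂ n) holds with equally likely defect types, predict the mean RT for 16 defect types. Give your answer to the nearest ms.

Fit slope and intercept:
  b = (900 − 470) / (log₂ 8 − log₂ 2) = 430 / (3 − 1) = 215 ms/bit
  a = 470 − 215 × 1 = 255 ms
Then RT(16) = 255 + 215 × log₂ 16 = 255 + 215 × 4 ≈ 1115.000 ms.

1115 ms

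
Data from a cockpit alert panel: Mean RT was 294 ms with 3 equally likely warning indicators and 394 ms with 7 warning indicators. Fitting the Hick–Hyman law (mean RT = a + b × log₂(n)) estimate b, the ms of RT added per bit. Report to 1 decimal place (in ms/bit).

Slope: b = (394 − 294) / (log₂ 7 − log₂ 3) = 100/1.2224 = 81.807 ms/bit.

81.8 ms/bit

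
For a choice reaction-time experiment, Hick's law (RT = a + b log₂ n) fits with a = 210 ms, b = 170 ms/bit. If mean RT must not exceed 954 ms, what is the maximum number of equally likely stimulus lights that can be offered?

20

Set 210 + 170·log₂ n ≤ 954 → log₂ n ≤ (954 − 210)/170 = 4.3765.
So n ≤ 2^4.3765 = 20.771; the largest integer n is 20.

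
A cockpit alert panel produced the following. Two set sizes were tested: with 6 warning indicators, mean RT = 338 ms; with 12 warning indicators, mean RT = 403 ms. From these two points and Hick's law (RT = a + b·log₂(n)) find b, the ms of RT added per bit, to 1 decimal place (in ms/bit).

65.0 ms/bit

Slope: b = (403 − 338) / (log₂ 12 − log₂ 6) = 65/1.0000 = 65.000 ms/bit.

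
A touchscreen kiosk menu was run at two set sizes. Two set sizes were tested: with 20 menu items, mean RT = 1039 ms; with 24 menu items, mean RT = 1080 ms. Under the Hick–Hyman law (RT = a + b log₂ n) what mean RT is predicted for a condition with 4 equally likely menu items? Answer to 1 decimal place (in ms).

677.1 ms

Fit slope and intercept:
  b = (1080 − 1039) / (log₂ 24 − log₂ 20) = 41 / (4.5850 − 4.3219) = 155.873 ms/bit
  a = 1039 − 155.873 × 4.3219 = 365.327 ms
Then RT(4) = 365.327 + 155.873 × log₂ 4 = 365.327 + 155.873 × 2 ≈ 677.074 ms.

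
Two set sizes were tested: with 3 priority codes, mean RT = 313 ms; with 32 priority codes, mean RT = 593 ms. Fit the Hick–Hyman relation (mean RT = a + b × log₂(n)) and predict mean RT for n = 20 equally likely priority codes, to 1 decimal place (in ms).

537.4 ms

Fit slope and intercept:
  b = (593 − 313) / (log₂ 32 − log₂ 3) = 280 / (5 − 1.5850) = 81.990 ms/bit
  a = 313 − 81.990 × 1.5850 = 183.048 ms
Then RT(20) = 183.048 + 81.990 × log₂ 20 = 183.048 + 81.990 × 4.3219 ≈ 537.405 ms.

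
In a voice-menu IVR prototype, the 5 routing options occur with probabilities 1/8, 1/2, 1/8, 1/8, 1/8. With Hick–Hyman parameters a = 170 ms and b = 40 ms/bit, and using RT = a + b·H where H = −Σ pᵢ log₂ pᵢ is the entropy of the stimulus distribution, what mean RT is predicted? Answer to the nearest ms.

H = −Σ pᵢ log₂ pᵢ = 0.125·3 + 0.5·1 + 0.125·3 + 0.125·3 + 0.125·3 = 2.000 bits.
RT = 170 + 40 × 2.000 = 250.00 ms.

250 ms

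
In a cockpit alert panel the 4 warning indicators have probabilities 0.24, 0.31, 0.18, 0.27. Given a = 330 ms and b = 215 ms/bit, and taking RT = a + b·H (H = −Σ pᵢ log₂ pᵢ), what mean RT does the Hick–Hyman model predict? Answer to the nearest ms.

Entropy contributions −pᵢ log₂ pᵢ: 0.4941, 0.5238, 0.4453, 0.5100; sum H = 1.9733 bits.
RT = a + bH = 330 + 215·1.9733 = 754.25 ms.

754 ms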